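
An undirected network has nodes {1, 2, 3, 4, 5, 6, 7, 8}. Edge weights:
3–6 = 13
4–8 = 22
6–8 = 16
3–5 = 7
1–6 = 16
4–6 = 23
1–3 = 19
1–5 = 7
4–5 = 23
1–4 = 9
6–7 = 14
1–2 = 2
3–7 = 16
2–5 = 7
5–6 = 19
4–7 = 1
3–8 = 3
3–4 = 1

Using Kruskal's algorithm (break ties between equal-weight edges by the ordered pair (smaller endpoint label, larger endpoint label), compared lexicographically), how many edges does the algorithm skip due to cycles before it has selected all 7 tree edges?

Sort edges by weight, then run Kruskal:
3–4 (1): add — endpoints in different components.
4–7 (1): add — endpoints in different components.
1–2 (2): add — endpoints in different components.
3–8 (3): add — endpoints in different components.
1–5 (7): add — endpoints in different components.
2–5 (7): skip — 2 and 5 already connected.
3–5 (7): add — endpoints in different components.
1–4 (9): skip — 1 and 4 already connected.
3–6 (13): add — endpoints in different components.
Edges rejected before the tree was complete: 2.

2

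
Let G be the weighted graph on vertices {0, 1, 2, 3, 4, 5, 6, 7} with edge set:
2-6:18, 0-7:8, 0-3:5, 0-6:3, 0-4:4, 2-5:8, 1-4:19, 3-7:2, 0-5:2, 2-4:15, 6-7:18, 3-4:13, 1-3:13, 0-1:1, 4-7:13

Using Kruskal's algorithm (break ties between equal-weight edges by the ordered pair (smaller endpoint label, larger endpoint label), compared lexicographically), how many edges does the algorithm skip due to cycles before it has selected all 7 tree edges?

Sort edges by weight, then run Kruskal:
0-1 (1): add — endpoints in different components.
0-5 (2): add — endpoints in different components.
3-7 (2): add — endpoints in different components.
0-6 (3): add — endpoints in different components.
0-4 (4): add — endpoints in different components.
0-3 (5): add — endpoints in different components.
0-7 (8): skip — 0 and 7 already connected.
2-5 (8): add — endpoints in different components.
Edges rejected before the tree was complete: 1.

1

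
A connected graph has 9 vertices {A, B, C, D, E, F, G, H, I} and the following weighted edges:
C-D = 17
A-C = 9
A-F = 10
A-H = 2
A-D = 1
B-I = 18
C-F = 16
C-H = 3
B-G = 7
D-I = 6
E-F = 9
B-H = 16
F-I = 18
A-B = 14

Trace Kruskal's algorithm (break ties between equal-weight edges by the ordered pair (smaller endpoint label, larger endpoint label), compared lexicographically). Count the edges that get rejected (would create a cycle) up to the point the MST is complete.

1

Sort edges by weight, then run Kruskal:
A-D (1): add — endpoints in different components.
A-H (2): add — endpoints in different components.
C-H (3): add — endpoints in different components.
D-I (6): add — endpoints in different components.
B-G (7): add — endpoints in different components.
A-C (9): skip — A and C already connected.
E-F (9): add — endpoints in different components.
A-F (10): add — endpoints in different components.
A-B (14): add — endpoints in different components.
Edges rejected before the tree was complete: 1.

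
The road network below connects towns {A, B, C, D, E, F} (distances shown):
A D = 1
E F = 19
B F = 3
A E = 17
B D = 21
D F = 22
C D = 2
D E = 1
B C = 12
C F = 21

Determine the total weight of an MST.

Sort edges by weight, then run Kruskal:
A D (1): add. Components now {A,D} {B} {C} {E} {F}
D E (1): add. Components now {A,D,E} {B} {C} {F}
C D (2): add. Components now {A,C,D,E} {B} {F}
B F (3): add. Components now {A,C,D,E} {B,F}
B C (12): add. Components now {A,B,C,D,E,F}
MST edges: A D, D E, C D, B F, B C; total weight 1+1+2+3+12 = 19.

19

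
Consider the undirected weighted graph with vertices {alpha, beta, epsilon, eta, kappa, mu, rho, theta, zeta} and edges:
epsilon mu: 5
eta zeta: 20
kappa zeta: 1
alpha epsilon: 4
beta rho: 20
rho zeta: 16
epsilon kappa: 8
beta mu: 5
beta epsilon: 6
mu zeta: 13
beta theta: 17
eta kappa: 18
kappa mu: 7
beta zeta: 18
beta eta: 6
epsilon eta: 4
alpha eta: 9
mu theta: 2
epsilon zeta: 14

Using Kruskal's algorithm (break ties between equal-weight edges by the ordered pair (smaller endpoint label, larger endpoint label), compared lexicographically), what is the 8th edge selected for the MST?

rho-zeta

Kruskal: consider edges lightest-first.
kappa zeta (1): add — endpoints in different components.
mu theta (2): add — endpoints in different components.
alpha epsilon (4): add — endpoints in different components.
epsilon eta (4): add — endpoints in different components.
beta mu (5): add — endpoints in different components.
epsilon mu (5): add — endpoints in different components.
beta epsilon (6): skip — epsilon and beta already connected.
beta eta (6): skip — eta and beta already connected.
kappa mu (7): add — endpoints in different components.
epsilon kappa (8): skip — epsilon and kappa already connected.
alpha eta (9): skip — eta and alpha already connected.
mu zeta (13): skip — zeta and mu already connected.
epsilon zeta (14): skip — epsilon and zeta already connected.
rho zeta (16): add — endpoints in different components.
The 8th edge added is rho zeta.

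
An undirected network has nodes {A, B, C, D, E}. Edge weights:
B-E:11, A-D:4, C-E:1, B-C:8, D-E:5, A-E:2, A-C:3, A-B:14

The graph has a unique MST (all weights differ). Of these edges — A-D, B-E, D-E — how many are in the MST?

Kruskal's algorithm — process edges by increasing weight (ties by edge label):
C-E (1): add — endpoints in different components.
A-E (2): add — endpoints in different components.
A-C (3): skip — A and C already connected.
A-D (4): add — endpoints in different components.
D-E (5): skip — D and E already connected.
B-C (8): add — endpoints in different components.
MST edge set: {C-E, A-E, A-D, B-C}.
Of the listed edges, {A-D} are in the MST → 1.

1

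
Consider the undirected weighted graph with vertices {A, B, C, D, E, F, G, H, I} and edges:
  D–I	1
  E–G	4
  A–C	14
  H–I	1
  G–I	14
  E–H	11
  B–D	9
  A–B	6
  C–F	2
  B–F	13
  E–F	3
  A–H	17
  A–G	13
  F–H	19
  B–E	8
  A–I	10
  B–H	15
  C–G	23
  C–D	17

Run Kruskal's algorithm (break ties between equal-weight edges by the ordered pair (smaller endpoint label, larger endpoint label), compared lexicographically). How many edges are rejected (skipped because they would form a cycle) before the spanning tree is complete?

Sort edges by weight, then run Kruskal:
D–I (1): add — endpoints in different components.
H–I (1): add — endpoints in different components.
C–F (2): add — endpoints in different components.
E–F (3): add — endpoints in different components.
E–G (4): add — endpoints in different components.
A–B (6): add — endpoints in different components.
B–E (8): add — endpoints in different components.
B–D (9): add — endpoints in different components.
Edges rejected before the tree was complete: 0.

0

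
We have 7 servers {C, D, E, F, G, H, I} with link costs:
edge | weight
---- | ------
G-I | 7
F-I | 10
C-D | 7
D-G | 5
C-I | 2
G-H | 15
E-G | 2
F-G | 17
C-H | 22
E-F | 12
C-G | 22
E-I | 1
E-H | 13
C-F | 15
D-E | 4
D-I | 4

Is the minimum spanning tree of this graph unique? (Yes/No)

No

Kruskal: consider edges lightest-first.
E-I (1): add — endpoints in different components.
C-I (2): add — endpoints in different components.
E-G (2): add — endpoints in different components.
D-E (4): add — endpoints in different components.
D-I (4): skip — D and I already connected.
D-G (5): skip — D and G already connected.
C-D (7): skip — C and D already connected.
G-I (7): skip — G and I already connected.
F-I (10): add — endpoints in different components.
E-F (12): skip — E and F already connected.
E-H (13): add — endpoints in different components.
Non-tree edge D-I has weight 4, equal to the heaviest edge on its tree cycle — swapping gives another MST of the same weight. Not unique.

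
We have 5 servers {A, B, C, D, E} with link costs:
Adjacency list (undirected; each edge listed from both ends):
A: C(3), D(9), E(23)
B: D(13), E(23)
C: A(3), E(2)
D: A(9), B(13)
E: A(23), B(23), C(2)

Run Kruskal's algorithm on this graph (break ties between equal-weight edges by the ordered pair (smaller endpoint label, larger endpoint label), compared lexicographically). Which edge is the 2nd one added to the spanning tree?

Sort edges by weight, then run Kruskal:
C E (2): add — endpoints in different components.
A C (3): add — endpoints in different components.
A D (9): add — endpoints in different components.
B D (13): add — endpoints in different components.
The 2nd edge added is A C.

A-C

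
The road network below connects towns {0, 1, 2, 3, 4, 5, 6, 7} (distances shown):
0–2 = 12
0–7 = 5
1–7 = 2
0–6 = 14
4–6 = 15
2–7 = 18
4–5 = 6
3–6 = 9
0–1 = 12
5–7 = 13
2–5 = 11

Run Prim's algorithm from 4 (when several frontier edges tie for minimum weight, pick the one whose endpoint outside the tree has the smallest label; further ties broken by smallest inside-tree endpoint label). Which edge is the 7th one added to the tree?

Prim, starting at 4.
Step 1: frontier [4–5 6, 4–6 15] → take 4–5 (6); add 5.
Step 2: frontier [4–6 15, 2–5 11, 5–7 13] → take 2–5 (11); add 2.
Step 3: frontier [0–2 12, 2–7 18, 4–6 15, 5–7 13] → take 0–2 (12); add 0.
Step 4: frontier [0–7 5, 0–1 12, 0–6 14, 2–7 18, 4–6 15, 5–7 13] → take 0–7 (5); add 7.
Step 5: frontier [0–1 12, 0–6 14, 4–6 15, 1–7 2] → take 1–7 (2); add 1.
Step 6: frontier [0–6 14, 4–6 15] → take 0–6 (14); add 6.
Step 7: frontier [3–6 9] → take 3–6 (9); add 3.
The 7th edge added is 3–6.

3-6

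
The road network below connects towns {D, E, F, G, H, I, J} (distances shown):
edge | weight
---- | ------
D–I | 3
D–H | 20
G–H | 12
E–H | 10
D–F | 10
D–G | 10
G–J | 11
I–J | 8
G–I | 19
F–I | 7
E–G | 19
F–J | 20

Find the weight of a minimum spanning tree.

Prim's algorithm from G:
Step 1: cheapest edge leaving the tree is D–G (10); add D.
Step 2: cheapest edge leaving the tree is D–I (3); add I.
Step 3: cheapest edge leaving the tree is F–I (7); add F.
Step 4: cheapest edge leaving the tree is I–J (8); add J.
Step 5: cheapest edge leaving the tree is G–H (12); add H.
Step 6: cheapest edge leaving the tree is E–H (10); add E.
MST edges: D–G, D–I, F–I, I–J, G–H, E–H; total weight 10+3+7+8+12+10 = 50.

50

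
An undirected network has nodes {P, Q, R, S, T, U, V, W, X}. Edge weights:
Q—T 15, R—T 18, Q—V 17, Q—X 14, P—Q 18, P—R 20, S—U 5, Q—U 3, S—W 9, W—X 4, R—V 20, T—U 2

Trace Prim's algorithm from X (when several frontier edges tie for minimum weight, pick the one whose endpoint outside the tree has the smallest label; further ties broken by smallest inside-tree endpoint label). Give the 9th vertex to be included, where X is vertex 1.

R

Grow the tree from X using Prim:
Step 1: cheapest edge leaving the tree is W—X (4); add W.
Step 2: cheapest edge leaving the tree is S—W (9); add S.
Step 3: cheapest edge leaving the tree is S—U (5); add U.
Step 4: cheapest edge leaving the tree is T—U (2); add T.
Step 5: cheapest edge leaving the tree is Q—U (3); add Q.
Step 6: cheapest edge leaving the tree is Q—V (17); add V.
Step 7: cheapest edge leaving the tree is P—Q (18); add P.
Step 8: cheapest edge leaving the tree is R—T (18); add R.
Vertex order: X, W, S, U, T, Q, V, P, R. The 9th vertex is R.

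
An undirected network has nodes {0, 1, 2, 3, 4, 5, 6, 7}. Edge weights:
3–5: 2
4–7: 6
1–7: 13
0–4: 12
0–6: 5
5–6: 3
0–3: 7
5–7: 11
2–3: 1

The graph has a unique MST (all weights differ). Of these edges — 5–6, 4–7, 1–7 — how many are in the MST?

Kruskal: consider edges lightest-first.
2–3 (1): add — endpoints in different components.
3–5 (2): add — endpoints in different components.
5–6 (3): add — endpoints in different components.
0–6 (5): add — endpoints in different components.
4–7 (6): add — endpoints in different components.
0–3 (7): skip — 0 and 3 already connected.
5–7 (11): add — endpoints in different components.
0–4 (12): skip — 0 and 4 already connected.
1–7 (13): add — endpoints in different components.
MST edge set: {2–3, 3–5, 5–6, 0–6, 4–7, 5–7, 1–7}.
Of the listed edges, {5–6, 4–7, 1–7} are in the MST → 3.

3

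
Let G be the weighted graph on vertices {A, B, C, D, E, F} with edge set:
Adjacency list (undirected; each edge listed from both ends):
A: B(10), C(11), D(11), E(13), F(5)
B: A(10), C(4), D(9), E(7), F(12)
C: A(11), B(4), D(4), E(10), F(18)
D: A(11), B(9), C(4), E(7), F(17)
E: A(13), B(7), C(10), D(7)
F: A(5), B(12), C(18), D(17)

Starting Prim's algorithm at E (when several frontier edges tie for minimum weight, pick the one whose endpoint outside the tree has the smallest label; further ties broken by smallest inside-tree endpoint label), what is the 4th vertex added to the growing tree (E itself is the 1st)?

D

Prim, starting at E.
Step 1: cheapest edge leaving the tree is B E (7); add B.
Step 2: cheapest edge leaving the tree is B C (4); add C.
Step 3: cheapest edge leaving the tree is C D (4); add D.
Step 4: cheapest edge leaving the tree is A B (10); add A.
Step 5: cheapest edge leaving the tree is A F (5); add F.
Vertex order: E, B, C, D, A, F. The 4th vertex is D.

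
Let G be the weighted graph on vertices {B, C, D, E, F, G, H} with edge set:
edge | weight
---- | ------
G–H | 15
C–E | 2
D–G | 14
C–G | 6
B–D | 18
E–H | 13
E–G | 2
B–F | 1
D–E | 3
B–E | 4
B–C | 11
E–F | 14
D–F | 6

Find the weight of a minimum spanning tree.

Grow the tree from E using Prim:
Step 1: frontier [C–E 2, E–G 2, D–E 3, B–E 4, E–H 13, E–F 14] → take C–E (2); add C.
Step 2: frontier [C–G 6, B–C 11, E–G 2, D–E 3, B–E 4, E–H 13, E–F 14] → take E–G (2); add G.
Step 3: frontier [B–C 11, D–E 3, B–E 4, E–H 13, E–F 14, D–G 14, G–H 15] → take D–E (3); add D.
Step 4: frontier [B–C 11, D–F 6, B–D 18, B–E 4, E–H 13, E–F 14, G–H 15] → take B–E (4); add B.
Step 5: frontier [B–F 1, D–F 6, E–H 13, E–F 14, G–H 15] → take B–F (1); add F.
Step 6: frontier [E–H 13, G–H 15] → take E–H (13); add H.
MST edges: C–E, E–G, D–E, B–E, B–F, E–H; total weight 2+2+3+4+1+13 = 25.

25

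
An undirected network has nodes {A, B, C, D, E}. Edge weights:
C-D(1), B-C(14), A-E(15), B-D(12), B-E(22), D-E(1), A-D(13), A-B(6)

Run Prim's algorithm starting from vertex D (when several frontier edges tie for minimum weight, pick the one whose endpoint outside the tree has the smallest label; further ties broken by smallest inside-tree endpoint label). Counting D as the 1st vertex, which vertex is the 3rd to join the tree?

Prim's algorithm from D:
Step 1: frontier [C-D 1, D-E 1, B-D 12, A-D 13] → take C-D (1); add C.
Step 2: frontier [B-C 14, D-E 1, B-D 12, A-D 13] → take D-E (1); add E.
Step 3: frontier [B-C 14, B-D 12, A-D 13, A-E 15, B-E 22] → take B-D (12); add B.
Step 4: frontier [A-B 6, A-D 13, A-E 15] → take A-B (6); add A.
Vertex order: D, C, E, B, A. The 3rd vertex is E.

E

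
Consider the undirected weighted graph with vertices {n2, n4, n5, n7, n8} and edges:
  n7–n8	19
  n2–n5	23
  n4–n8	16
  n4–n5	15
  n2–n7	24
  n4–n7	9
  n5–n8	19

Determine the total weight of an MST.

Kruskal: consider edges lightest-first.
n4–n7 (9): add. Components now {n5} {n2} {n4,n7} {n8}
n4–n5 (15): add. Components now {n4,n5,n7} {n2} {n8}
n4–n8 (16): add. Components now {n4,n5,n7,n8} {n2}
n5–n8 (19): skip — n5 and n8 already connected.
n7–n8 (19): skip — n7 and n8 already connected.
n2–n5 (23): add. Components now {n2,n4,n5,n7,n8}
MST edges: n4–n7, n4–n5, n4–n8, n2–n5; total weight 9+15+16+23 = 63.

63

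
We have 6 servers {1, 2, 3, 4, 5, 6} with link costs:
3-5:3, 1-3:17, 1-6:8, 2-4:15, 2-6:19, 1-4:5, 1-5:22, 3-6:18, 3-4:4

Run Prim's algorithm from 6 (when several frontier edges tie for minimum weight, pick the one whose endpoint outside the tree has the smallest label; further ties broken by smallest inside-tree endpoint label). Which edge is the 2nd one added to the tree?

Grow the tree from 6 using Prim:
Step 1: frontier [1-6 8, 3-6 18, 2-6 19] → take 1-6 (8); add 1.
Step 2: frontier [1-4 5, 1-3 17, 1-5 22, 3-6 18, 2-6 19] → take 1-4 (5); add 4.
Step 3: frontier [1-3 17, 1-5 22, 3-4 4, 2-4 15, 3-6 18, 2-6 19] → take 3-4 (4); add 3.
Step 4: frontier [1-5 22, 3-5 3, 2-4 15, 2-6 19] → take 3-5 (3); add 5.
Step 5: frontier [2-4 15, 2-6 19] → take 2-4 (15); add 2.
The 2nd edge added is 1-4.

1-4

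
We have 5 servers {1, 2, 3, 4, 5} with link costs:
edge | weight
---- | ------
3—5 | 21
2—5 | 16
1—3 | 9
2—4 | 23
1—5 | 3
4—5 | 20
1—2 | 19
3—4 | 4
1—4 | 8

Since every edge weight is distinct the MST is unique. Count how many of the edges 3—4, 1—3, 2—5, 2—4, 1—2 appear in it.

Kruskal: consider edges lightest-first.
1—5 (3): add — endpoints in different components.
3—4 (4): add — endpoints in different components.
1—4 (8): add — endpoints in different components.
1—3 (9): skip — 1 and 3 already connected.
2—5 (16): add — endpoints in different components.
MST edge set: {1—5, 3—4, 1—4, 2—5}.
Of the listed edges, {3—4, 2—5} are in the MST → 2.

2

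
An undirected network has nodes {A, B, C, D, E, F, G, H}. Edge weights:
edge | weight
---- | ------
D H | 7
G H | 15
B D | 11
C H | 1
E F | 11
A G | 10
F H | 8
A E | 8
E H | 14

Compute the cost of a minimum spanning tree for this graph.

56

Kruskal's algorithm — process edges by increasing weight (ties by edge label):
C H (1): add — endpoints in different components.
D H (7): add — endpoints in different components.
A E (8): add — endpoints in different components.
F H (8): add — endpoints in different components.
A G (10): add — endpoints in different components.
B D (11): add — endpoints in different components.
E F (11): add — endpoints in different components.
MST edges: C H, D H, A E, F H, A G, B D, E F; total weight 1+7+8+8+10+11+11 = 56.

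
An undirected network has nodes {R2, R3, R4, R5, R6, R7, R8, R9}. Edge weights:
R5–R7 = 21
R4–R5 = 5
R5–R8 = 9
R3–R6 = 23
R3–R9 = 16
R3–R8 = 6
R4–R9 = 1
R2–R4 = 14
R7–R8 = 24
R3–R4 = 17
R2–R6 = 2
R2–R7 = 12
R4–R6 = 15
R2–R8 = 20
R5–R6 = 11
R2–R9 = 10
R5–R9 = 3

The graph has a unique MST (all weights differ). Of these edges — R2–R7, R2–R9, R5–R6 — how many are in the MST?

Kruskal's algorithm — process edges by increasing weight (ties by edge label):
R4–R9 (1): add — endpoints in different components.
R2–R6 (2): add — endpoints in different components.
R5–R9 (3): add — endpoints in different components.
R4–R5 (5): skip — R4 and R5 already connected.
R3–R8 (6): add — endpoints in different components.
R5–R8 (9): add — endpoints in different components.
R2–R9 (10): add — endpoints in different components.
R5–R6 (11): skip — R5 and R6 already connected.
R2–R7 (12): add — endpoints in different components.
MST edge set: {R4–R9, R2–R6, R5–R9, R3–R8, R5–R8, R2–R9, R2–R7}.
Of the listed edges, {R2–R7, R2–R9} are in the MST → 2.

2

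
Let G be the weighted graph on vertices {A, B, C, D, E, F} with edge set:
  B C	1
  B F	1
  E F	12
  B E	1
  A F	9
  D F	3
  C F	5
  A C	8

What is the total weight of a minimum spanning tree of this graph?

Kruskal's algorithm — process edges by increasing weight (ties by edge label):
B C (1): add — endpoints in different components.
B E (1): add — endpoints in different components.
B F (1): add — endpoints in different components.
D F (3): add — endpoints in different components.
C F (5): skip — C and F already connected.
A C (8): add — endpoints in different components.
MST edges: B C, B E, B F, D F, A C; total weight 1+1+1+3+8 = 14.

14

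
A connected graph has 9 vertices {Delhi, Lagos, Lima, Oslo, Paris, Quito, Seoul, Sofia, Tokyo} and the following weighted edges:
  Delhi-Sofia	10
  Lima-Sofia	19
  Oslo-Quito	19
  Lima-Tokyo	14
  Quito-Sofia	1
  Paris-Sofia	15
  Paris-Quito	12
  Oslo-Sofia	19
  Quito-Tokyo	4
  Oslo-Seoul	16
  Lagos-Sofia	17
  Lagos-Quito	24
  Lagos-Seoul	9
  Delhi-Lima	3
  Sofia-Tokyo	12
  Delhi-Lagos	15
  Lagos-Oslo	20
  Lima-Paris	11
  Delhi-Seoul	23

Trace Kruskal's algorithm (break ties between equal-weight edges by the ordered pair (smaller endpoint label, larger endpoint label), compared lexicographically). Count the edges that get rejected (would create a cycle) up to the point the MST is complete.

Kruskal: consider edges lightest-first.
Quito-Sofia (1): add — endpoints in different components.
Delhi-Lima (3): add — endpoints in different components.
Quito-Tokyo (4): add — endpoints in different components.
Lagos-Seoul (9): add — endpoints in different components.
Delhi-Sofia (10): add — endpoints in different components.
Lima-Paris (11): add — endpoints in different components.
Paris-Quito (12): skip — Paris and Quito already connected.
Sofia-Tokyo (12): skip — Sofia and Tokyo already connected.
Lima-Tokyo (14): skip — Lima and Tokyo already connected.
Delhi-Lagos (15): add — endpoints in different components.
Paris-Sofia (15): skip — Paris and Sofia already connected.
Oslo-Seoul (16): add — endpoints in different components.
Edges rejected before the tree was complete: 4.

4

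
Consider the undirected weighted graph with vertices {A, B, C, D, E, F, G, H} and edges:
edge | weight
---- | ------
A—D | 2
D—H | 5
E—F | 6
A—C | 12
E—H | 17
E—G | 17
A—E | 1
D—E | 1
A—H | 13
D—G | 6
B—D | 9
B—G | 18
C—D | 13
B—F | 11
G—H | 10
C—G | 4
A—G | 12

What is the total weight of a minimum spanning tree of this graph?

Grow the tree from B using Prim:
Step 1: cheapest edge leaving the tree is B—D (9); add D.
Step 2: cheapest edge leaving the tree is D—E (1); add E.
Step 3: cheapest edge leaving the tree is A—E (1); add A.
Step 4: cheapest edge leaving the tree is D—H (5); add H.
Step 5: cheapest edge leaving the tree is E—F (6); add F.
Step 6: cheapest edge leaving the tree is D—G (6); add G.
Step 7: cheapest edge leaving the tree is C—G (4); add C.
MST edges: B—D, D—E, A—E, D—H, E—F, D—G, C—G; total weight 9+1+1+5+6+6+4 = 32.

32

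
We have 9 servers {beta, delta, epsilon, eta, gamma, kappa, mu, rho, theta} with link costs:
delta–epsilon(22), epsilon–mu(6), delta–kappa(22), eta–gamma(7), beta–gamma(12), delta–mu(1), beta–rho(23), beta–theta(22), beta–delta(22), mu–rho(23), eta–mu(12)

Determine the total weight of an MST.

105

Prim, starting at gamma.
Step 1: cheapest edge leaving the tree is eta–gamma (7); add eta.
Step 2: cheapest edge leaving the tree is beta–gamma (12); add beta.
Step 3: cheapest edge leaving the tree is eta–mu (12); add mu.
Step 4: cheapest edge leaving the tree is delta–mu (1); add delta.
Step 5: cheapest edge leaving the tree is epsilon–mu (6); add epsilon.
Step 6: cheapest edge leaving the tree is delta–kappa (22); add kappa.
Step 7: cheapest edge leaving the tree is beta–theta (22); add theta.
Step 8: cheapest edge leaving the tree is beta–rho (23); add rho.
MST edges: eta–gamma, beta–gamma, eta–mu, delta–mu, epsilon–mu, delta–kappa, beta–theta, beta–rho; total weight 7+12+12+1+6+22+22+23 = 105.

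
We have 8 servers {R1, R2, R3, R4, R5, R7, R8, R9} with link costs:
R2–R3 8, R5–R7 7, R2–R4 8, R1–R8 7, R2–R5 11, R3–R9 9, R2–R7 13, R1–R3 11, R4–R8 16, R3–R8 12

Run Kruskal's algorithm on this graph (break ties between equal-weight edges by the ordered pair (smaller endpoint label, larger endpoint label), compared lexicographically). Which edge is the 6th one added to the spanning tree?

Kruskal: consider edges lightest-first.
R1–R8 (7): add — endpoints in different components.
R5–R7 (7): add — endpoints in different components.
R2–R3 (8): add — endpoints in different components.
R2–R4 (8): add — endpoints in different components.
R3–R9 (9): add — endpoints in different components.
R1–R3 (11): add — endpoints in different components.
R2–R5 (11): add — endpoints in different components.
The 6th edge added is R1–R3.

R1-R3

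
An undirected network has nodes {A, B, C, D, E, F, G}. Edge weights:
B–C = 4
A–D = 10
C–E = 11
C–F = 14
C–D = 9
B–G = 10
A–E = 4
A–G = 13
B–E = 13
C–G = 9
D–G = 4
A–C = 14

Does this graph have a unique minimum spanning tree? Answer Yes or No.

Kruskal: consider edges lightest-first.
A–E (4): add — endpoints in different components.
B–C (4): add — endpoints in different components.
D–G (4): add — endpoints in different components.
C–D (9): add — endpoints in different components.
C–G (9): skip — C and G already connected.
A–D (10): add — endpoints in different components.
B–G (10): skip — B and G already connected.
C–E (11): skip — C and E already connected.
A–G (13): skip — A and G already connected.
B–E (13): skip — B and E already connected.
A–C (14): skip — A and C already connected.
C–F (14): add — endpoints in different components.
Non-tree edge C–G has weight 9, equal to the heaviest edge on its tree cycle — swapping gives another MST of the same weight. Not unique.

No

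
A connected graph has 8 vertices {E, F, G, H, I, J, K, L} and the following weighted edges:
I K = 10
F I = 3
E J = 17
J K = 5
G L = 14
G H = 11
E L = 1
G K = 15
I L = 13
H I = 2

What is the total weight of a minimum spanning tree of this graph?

45

Grow the tree from H using Prim:
Step 1: cheapest edge leaving the tree is H I (2); add I.
Step 2: cheapest edge leaving the tree is F I (3); add F.
Step 3: cheapest edge leaving the tree is I K (10); add K.
Step 4: cheapest edge leaving the tree is J K (5); add J.
Step 5: cheapest edge leaving the tree is G H (11); add G.
Step 6: cheapest edge leaving the tree is I L (13); add L.
Step 7: cheapest edge leaving the tree is E L (1); add E.
MST edges: H I, F I, I K, J K, G H, I L, E L; total weight 2+3+10+5+11+13+1 = 45.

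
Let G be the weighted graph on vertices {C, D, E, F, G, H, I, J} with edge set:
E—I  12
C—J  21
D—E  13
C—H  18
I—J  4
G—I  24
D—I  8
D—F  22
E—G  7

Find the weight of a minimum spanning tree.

92

Prim's algorithm from H:
Step 1: frontier [C—H 18] → take C—H (18); add C.
Step 2: frontier [C—J 21] → take C—J (21); add J.
Step 3: frontier [I—J 4] → take I—J (4); add I.
Step 4: frontier [D—I 8, E—I 12, G—I 24] → take D—I (8); add D.
Step 5: frontier [D—E 13, D—F 22, E—I 12, G—I 24] → take E—I (12); add E.
Step 6: frontier [D—F 22, E—G 7, G—I 24] → take E—G (7); add G.
Step 7: frontier [D—F 22] → take D—F (22); add F.
MST edges: C—H, C—J, I—J, D—I, E—I, E—G, D—F; total weight 18+21+4+8+12+7+22 = 92.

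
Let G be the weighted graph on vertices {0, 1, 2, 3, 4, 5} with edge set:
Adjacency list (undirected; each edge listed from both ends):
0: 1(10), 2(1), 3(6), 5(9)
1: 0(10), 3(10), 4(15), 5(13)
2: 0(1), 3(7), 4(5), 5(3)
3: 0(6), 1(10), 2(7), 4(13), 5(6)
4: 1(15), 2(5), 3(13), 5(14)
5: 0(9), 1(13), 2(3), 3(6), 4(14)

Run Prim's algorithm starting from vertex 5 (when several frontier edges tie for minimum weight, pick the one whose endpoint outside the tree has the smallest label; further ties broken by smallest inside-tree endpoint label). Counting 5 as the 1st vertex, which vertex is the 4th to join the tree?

Grow the tree from 5 using Prim:
Step 1: frontier [2-5 3, 3-5 6, 0-5 9, 1-5 13, 4-5 14] → take 2-5 (3); add 2.
Step 2: frontier [0-2 1, 2-4 5, 2-3 7, 3-5 6, 0-5 9, 1-5 13, 4-5 14] → take 0-2 (1); add 0.
Step 3: frontier [0-3 6, 0-1 10, 2-4 5, 2-3 7, 3-5 6, 1-5 13, 4-5 14] → take 2-4 (5); add 4.
Step 4: frontier [0-3 6, 0-1 10, 2-3 7, 3-4 13, 1-4 15, 3-5 6, 1-5 13] → take 0-3 (6); add 3.
Step 5: frontier [0-1 10, 1-3 10, 1-4 15, 1-5 13] → take 0-1 (10); add 1.
Vertex order: 5, 2, 0, 4, 3, 1. The 4th vertex is 4.

4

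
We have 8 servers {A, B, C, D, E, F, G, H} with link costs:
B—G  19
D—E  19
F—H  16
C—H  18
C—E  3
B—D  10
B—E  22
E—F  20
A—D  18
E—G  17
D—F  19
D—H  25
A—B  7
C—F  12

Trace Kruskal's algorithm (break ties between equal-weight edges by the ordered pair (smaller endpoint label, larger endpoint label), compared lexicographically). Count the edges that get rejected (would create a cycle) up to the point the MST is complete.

Kruskal: consider edges lightest-first.
C—E (3): add — endpoints in different components.
A—B (7): add — endpoints in different components.
B—D (10): add — endpoints in different components.
C—F (12): add — endpoints in different components.
F—H (16): add — endpoints in different components.
E—G (17): add — endpoints in different components.
A—D (18): skip — A and D already connected.
C—H (18): skip — C and H already connected.
B—G (19): add — endpoints in different components.
Edges rejected before the tree was complete: 2.

2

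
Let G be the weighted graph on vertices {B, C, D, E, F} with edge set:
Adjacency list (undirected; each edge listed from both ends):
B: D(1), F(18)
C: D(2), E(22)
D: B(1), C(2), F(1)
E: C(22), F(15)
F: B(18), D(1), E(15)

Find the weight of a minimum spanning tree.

19

Prim, starting at B.
Step 1: frontier [B—D 1, B—F 18] → take B—D (1); add D.
Step 2: frontier [B—F 18, D—F 1, C—D 2] → take D—F (1); add F.
Step 3: frontier [C—D 2, E—F 15] → take C—D (2); add C.
Step 4: frontier [C—E 22, E—F 15] → take E—F (15); add E.
MST edges: B—D, D—F, C—D, E—F; total weight 1+1+2+15 = 19.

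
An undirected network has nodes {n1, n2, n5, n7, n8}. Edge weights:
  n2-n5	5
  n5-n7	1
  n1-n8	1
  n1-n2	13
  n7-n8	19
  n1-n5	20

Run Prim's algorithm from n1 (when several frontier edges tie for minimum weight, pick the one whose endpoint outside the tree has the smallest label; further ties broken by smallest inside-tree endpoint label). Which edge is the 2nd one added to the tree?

n1-n2

Prim's algorithm from n1:
Step 1: cheapest edge leaving the tree is n1-n8 (1); add n8.
Step 2: cheapest edge leaving the tree is n1-n2 (13); add n2.
Step 3: cheapest edge leaving the tree is n2-n5 (5); add n5.
Step 4: cheapest edge leaving the tree is n5-n7 (1); add n7.
The 2nd edge added is n1-n2.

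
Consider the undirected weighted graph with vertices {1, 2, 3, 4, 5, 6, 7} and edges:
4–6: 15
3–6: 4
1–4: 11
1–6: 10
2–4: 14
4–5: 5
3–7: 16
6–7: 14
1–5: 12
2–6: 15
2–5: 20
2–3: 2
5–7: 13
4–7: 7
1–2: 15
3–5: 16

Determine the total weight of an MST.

Kruskal's algorithm — process edges by increasing weight (ties by edge label):
2–3 (2): add. Components now {1} {2,3} {4} {5} {6} {7}
3–6 (4): add. Components now {1} {2,3,6} {4} {5} {7}
4–5 (5): add. Components now {1} {2,3,6} {4,5} {7}
4–7 (7): add. Components now {1} {2,3,6} {4,5,7}
1–6 (10): add. Components now {1,2,3,6} {4,5,7}
1–4 (11): add. Components now {1,2,3,4,5,6,7}
MST edges: 2–3, 3–6, 4–5, 4–7, 1–6, 1–4; total weight 2+4+5+7+10+11 = 39.

39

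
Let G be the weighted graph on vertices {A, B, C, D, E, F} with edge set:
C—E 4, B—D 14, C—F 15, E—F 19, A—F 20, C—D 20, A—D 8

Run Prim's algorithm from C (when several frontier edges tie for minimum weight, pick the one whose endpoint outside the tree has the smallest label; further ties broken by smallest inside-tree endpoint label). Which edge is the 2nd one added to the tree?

Grow the tree from C using Prim:
Step 1: cheapest edge leaving the tree is C—E (4); add E.
Step 2: cheapest edge leaving the tree is C—F (15); add F.
Step 3: cheapest edge leaving the tree is A—F (20); add A.
Step 4: cheapest edge leaving the tree is A—D (8); add D.
Step 5: cheapest edge leaving the tree is B—D (14); add B.
The 2nd edge added is C—F.

C-F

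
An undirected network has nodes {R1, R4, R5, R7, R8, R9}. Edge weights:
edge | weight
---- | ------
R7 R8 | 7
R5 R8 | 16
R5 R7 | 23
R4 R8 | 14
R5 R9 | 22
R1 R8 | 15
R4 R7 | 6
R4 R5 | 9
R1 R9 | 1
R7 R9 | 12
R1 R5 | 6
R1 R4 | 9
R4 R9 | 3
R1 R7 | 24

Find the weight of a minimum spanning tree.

23

Kruskal's algorithm — process edges by increasing weight (ties by edge label):
R1 R9 (1): add — endpoints in different components.
R4 R9 (3): add — endpoints in different components.
R1 R5 (6): add — endpoints in different components.
R4 R7 (6): add — endpoints in different components.
R7 R8 (7): add — endpoints in different components.
MST edges: R1 R9, R4 R9, R1 R5, R4 R7, R7 R8; total weight 1+3+6+6+7 = 23.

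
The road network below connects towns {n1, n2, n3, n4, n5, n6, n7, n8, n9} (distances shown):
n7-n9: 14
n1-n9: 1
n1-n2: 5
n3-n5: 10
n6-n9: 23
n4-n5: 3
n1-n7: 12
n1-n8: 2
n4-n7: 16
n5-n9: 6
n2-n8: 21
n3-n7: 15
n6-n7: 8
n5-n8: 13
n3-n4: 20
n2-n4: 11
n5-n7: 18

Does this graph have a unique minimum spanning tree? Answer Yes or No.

Sort edges by weight, then run Kruskal:
n1-n9 (1): add — endpoints in different components.
n1-n8 (2): add — endpoints in different components.
n4-n5 (3): add — endpoints in different components.
n1-n2 (5): add — endpoints in different components.
n5-n9 (6): add — endpoints in different components.
n6-n7 (8): add — endpoints in different components.
n3-n5 (10): add — endpoints in different components.
n2-n4 (11): skip — n4 and n2 already connected.
n1-n7 (12): add — endpoints in different components.
Every non-tree edge has weight strictly greater than the heaviest edge on the tree path between its endpoints, so the MST is unique.

Yes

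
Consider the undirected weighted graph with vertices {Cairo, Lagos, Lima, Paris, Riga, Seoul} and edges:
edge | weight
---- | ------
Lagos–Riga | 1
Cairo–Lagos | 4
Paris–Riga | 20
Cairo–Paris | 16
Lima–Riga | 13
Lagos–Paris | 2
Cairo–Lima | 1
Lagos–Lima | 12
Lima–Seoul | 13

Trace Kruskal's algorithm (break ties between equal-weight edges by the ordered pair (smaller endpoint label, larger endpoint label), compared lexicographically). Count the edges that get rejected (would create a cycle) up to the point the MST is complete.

Kruskal: consider edges lightest-first.
Cairo–Lima (1): add — endpoints in different components.
Lagos–Riga (1): add — endpoints in different components.
Lagos–Paris (2): add — endpoints in different components.
Cairo–Lagos (4): add — endpoints in different components.
Lagos–Lima (12): skip — Lagos and Lima already connected.
Lima–Riga (13): skip — Riga and Lima already connected.
Lima–Seoul (13): add — endpoints in different components.
Edges rejected before the tree was complete: 2.

2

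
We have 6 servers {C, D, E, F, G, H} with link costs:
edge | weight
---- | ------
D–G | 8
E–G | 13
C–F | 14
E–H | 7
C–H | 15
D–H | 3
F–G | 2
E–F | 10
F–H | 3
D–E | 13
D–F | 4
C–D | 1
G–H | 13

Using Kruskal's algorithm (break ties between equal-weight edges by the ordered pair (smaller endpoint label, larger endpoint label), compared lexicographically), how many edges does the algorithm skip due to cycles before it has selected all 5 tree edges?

Sort edges by weight, then run Kruskal:
C–D (1): add — endpoints in different components.
F–G (2): add — endpoints in different components.
D–H (3): add — endpoints in different components.
F–H (3): add — endpoints in different components.
D–F (4): skip — D and F already connected.
E–H (7): add — endpoints in different components.
Edges rejected before the tree was complete: 1.

1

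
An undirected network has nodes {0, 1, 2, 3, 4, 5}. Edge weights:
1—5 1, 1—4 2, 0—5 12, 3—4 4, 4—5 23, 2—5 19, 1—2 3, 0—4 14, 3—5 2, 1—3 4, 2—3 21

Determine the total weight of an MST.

Kruskal's algorithm — process edges by increasing weight (ties by edge label):
1—5 (1): add — endpoints in different components.
1—4 (2): add — endpoints in different components.
3—5 (2): add — endpoints in different components.
1—2 (3): add — endpoints in different components.
1—3 (4): skip — 1 and 3 already connected.
3—4 (4): skip — 3 and 4 already connected.
0—5 (12): add — endpoints in different components.
MST edges: 1—5, 1—4, 3—5, 1—2, 0—5; total weight 1+2+2+3+12 = 20.

20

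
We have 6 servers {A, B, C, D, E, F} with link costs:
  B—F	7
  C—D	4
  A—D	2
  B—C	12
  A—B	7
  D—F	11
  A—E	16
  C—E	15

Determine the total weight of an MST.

Grow the tree from F using Prim:
Step 1: frontier [B—F 7, D—F 11] → take B—F (7); add B.
Step 2: frontier [A—B 7, B—C 12, D—F 11] → take A—B (7); add A.
Step 3: frontier [A—D 2, A—E 16, B—C 12, D—F 11] → take A—D (2); add D.
Step 4: frontier [A—E 16, B—C 12, C—D 4] → take C—D (4); add C.
Step 5: frontier [A—E 16, C—E 15] → take C—E (15); add E.
MST edges: B—F, A—B, A—D, C—D, C—E; total weight 7+7+2+4+15 = 35.

35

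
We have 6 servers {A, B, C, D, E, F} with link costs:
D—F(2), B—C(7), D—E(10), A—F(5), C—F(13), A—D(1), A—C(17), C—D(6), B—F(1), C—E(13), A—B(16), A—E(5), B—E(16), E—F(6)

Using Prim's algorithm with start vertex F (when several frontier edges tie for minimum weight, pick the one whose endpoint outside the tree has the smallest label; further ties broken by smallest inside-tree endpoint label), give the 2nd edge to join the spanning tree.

Prim, starting at F.
Step 1: frontier [B—F 1, D—F 2, A—F 5, E—F 6, C—F 13] → take B—F (1); add B.
Step 2: frontier [B—C 7, A—B 16, B—E 16, D—F 2, A—F 5, E—F 6, C—F 13] → take D—F (2); add D.
Step 3: frontier [B—C 7, A—B 16, B—E 16, A—D 1, C—D 6, D—E 10, A—F 5, E—F 6, C—F 13] → take A—D (1); add A.
Step 4: frontier [A—E 5, A—C 17, B—C 7, B—E 16, C—D 6, D—E 10, E—F 6, C—F 13] → take A—E (5); add E.
Step 5: frontier [A—C 17, B—C 7, C—D 6, C—E 13, C—F 13] → take C—D (6); add C.
The 2nd edge added is D—F.

D-F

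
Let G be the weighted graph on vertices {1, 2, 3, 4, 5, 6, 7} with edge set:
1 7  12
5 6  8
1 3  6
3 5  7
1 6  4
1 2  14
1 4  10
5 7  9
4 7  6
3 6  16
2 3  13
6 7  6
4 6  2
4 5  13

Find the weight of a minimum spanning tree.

Prim, starting at 2.
Step 1: cheapest edge leaving the tree is 2 3 (13); add 3.
Step 2: cheapest edge leaving the tree is 1 3 (6); add 1.
Step 3: cheapest edge leaving the tree is 1 6 (4); add 6.
Step 4: cheapest edge leaving the tree is 4 6 (2); add 4.
Step 5: cheapest edge leaving the tree is 4 7 (6); add 7.
Step 6: cheapest edge leaving the tree is 3 5 (7); add 5.
MST edges: 2 3, 1 3, 1 6, 4 6, 4 7, 3 5; total weight 13+6+4+2+6+7 = 38.

38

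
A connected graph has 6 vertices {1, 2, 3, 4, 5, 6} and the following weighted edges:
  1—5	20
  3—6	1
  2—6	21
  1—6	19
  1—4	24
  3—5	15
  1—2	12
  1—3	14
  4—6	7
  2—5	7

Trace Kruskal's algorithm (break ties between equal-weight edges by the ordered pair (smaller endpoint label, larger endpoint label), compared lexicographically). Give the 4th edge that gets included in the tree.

1-2

Sort edges by weight, then run Kruskal:
3—6 (1): add. Components now {1} {2} {3,6} {4} {5}
2—5 (7): add. Components now {1} {2,5} {3,6} {4}
4—6 (7): add. Components now {1} {2,5} {3,4,6}
1—2 (12): add. Components now {1,2,5} {3,4,6}
1—3 (14): add. Components now {1,2,3,4,5,6}
The 4th edge added is 1—2.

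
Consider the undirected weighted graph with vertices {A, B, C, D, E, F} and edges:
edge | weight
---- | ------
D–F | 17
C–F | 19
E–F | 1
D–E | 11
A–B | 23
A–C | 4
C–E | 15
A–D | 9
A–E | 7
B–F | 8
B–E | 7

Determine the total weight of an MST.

Kruskal's algorithm — process edges by increasing weight (ties by edge label):
E–F (1): add — endpoints in different components.
A–C (4): add — endpoints in different components.
A–E (7): add — endpoints in different components.
B–E (7): add — endpoints in different components.
B–F (8): skip — B and F already connected.
A–D (9): add — endpoints in different components.
MST edges: E–F, A–C, A–E, B–E, A–D; total weight 1+4+7+7+9 = 28.

28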